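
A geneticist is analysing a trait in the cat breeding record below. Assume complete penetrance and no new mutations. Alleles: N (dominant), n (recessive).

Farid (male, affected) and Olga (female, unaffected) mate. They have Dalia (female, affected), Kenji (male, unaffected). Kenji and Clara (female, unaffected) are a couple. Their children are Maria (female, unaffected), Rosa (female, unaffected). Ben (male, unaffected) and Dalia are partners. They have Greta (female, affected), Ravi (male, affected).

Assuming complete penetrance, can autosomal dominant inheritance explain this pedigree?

A consistent assignment under autosomal dominant exists: Farid Nn, Olga nn, Dalia Nn, Kenji nn, Clara nn, Ben nn, Maria nn, Rosa nn, Greta Nn, Ravi Nn.
In this assignment every recorded phenotype matches its genotype and every non-founder's genotype is obtainable from its parents' genotypes, so the pedigree is consistent.

Yes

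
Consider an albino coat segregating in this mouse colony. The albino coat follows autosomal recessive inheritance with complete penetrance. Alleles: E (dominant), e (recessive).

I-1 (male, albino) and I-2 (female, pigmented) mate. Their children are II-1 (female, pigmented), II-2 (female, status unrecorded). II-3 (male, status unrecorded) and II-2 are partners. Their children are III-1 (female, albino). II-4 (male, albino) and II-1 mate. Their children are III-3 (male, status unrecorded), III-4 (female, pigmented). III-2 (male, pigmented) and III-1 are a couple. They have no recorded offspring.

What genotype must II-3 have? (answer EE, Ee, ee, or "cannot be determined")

II-3's phenotype is unrecorded, and no parent or child forces a single allele at both positions; consistent genotype assignments exist with II-3 as Ee or ee.

cannot be determined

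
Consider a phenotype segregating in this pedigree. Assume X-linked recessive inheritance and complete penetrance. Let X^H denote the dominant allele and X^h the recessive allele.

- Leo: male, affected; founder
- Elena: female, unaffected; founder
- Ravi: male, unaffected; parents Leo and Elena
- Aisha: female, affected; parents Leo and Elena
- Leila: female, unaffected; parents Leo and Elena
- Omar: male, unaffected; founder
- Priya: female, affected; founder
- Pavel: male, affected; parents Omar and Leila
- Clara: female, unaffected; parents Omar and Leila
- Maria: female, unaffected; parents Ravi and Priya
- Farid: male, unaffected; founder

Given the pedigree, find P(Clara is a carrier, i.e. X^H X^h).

1/2

Omar is unaffected, so Omar is X^H Y.
Leila is unaffected so carries H and received h from Leo (X^h Y), so Leila is X^H X^h.
Their cross gives offspring ratios 1/2 X^H X^H : 1/2 X^H X^h. Conditioning on Clara being unaffected, P(X^H X^h) = 1/2 / 1 = 1/2.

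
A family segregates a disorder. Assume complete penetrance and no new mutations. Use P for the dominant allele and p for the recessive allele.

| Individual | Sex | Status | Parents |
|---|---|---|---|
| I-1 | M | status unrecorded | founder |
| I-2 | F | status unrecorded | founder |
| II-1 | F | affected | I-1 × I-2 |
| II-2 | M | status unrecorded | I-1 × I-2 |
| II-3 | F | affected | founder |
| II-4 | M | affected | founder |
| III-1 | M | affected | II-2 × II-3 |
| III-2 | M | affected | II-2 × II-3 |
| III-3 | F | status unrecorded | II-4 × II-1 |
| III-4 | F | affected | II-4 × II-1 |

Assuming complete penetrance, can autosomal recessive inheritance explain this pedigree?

Yes

A consistent assignment under autosomal recessive exists: I-1 Pp, I-2 Pp, II-1 pp, II-2 Pp, II-3 pp, II-4 pp, III-1 pp, III-2 pp, III-3 pp, III-4 pp.
In this assignment every recorded phenotype matches its genotype and every non-founder's genotype is obtainable from its parents' genotypes, so the pedigree is consistent.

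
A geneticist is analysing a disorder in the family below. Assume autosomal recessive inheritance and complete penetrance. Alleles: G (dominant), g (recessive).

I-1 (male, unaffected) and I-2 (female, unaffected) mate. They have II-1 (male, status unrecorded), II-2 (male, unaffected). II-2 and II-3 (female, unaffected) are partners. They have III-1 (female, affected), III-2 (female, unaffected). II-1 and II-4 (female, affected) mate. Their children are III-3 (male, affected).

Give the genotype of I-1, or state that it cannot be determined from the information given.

I-1's phenotype allows GG or Gg, and no parent or child forces a single allele at both positions; consistent genotype assignments exist with I-1 as GG or Gg.

cannot be determined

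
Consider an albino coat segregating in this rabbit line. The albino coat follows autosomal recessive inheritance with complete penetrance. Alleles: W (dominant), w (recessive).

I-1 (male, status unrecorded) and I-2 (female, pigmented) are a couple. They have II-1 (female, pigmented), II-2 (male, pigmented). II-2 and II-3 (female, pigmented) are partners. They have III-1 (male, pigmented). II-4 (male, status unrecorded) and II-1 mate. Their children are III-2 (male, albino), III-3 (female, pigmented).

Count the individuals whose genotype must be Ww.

Obligate heterozygotes: II-1 is pigmented so carries W and passed w to III-2 (ww), so II-1 is Ww.
Every other individual is either homozygous by phenotype or has at least one consistent homozygous assignment, so the count is 1.

1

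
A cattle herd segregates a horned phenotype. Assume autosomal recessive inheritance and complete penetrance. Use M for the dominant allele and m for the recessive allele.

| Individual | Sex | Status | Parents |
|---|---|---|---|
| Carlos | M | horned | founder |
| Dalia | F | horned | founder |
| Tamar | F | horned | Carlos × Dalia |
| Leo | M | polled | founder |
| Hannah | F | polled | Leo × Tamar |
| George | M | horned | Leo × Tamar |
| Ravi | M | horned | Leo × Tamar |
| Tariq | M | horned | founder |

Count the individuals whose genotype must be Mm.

Obligate heterozygotes: Leo is polled so carries M and passed m to George (mm), so Leo is Mm; Hannah is polled so carries M and received m from Tamar (mm), so Hannah is Mm.
Every other individual is either homozygous by phenotype or has at least one consistent homozygous assignment, so the count is 2.

2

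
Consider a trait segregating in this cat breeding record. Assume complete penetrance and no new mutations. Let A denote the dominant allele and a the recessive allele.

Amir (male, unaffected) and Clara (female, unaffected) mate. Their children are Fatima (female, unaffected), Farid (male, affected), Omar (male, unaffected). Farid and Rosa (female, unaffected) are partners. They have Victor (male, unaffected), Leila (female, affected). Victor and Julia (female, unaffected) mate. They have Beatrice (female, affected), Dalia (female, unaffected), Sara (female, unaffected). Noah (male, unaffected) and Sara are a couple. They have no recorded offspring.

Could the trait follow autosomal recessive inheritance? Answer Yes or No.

A consistent assignment under autosomal recessive exists: Amir Aa, Clara Aa, Fatima AA, Farid aa, Omar AA, Rosa Aa, Victor Aa, Leila aa, Julia Aa, Beatrice aa, Dalia AA, Sara AA, Noah AA.
In this assignment every recorded phenotype matches its genotype and every non-founder's genotype is obtainable from its parents' genotypes, so the pedigree is consistent.

Yes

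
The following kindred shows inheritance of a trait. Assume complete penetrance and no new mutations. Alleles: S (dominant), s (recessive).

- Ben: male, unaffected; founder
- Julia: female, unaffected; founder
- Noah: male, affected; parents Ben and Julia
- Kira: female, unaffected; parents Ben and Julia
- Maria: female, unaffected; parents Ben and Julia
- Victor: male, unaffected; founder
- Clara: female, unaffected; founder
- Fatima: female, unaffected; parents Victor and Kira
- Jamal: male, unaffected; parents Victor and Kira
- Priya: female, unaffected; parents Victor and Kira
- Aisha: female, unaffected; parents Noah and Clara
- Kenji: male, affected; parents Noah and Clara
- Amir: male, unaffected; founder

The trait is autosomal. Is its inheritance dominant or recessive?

recessive

Ben and Julia are both unaffected yet have an affected child Noah. Under dominance, an affected child requires at least one affected parent, so the trait cannot be dominant.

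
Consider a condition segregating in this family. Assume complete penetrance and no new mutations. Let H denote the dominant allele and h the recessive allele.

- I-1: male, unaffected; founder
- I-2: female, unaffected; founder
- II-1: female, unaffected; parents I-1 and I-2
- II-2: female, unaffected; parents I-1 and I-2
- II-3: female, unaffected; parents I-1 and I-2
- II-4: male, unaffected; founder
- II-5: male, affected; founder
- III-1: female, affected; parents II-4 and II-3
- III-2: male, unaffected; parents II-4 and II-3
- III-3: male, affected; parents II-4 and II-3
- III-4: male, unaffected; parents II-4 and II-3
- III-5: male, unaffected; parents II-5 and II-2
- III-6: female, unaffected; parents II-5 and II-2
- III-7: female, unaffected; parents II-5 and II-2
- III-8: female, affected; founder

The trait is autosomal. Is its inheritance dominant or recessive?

II-4 and II-3 are both unaffected yet have an affected child III-1. Under dominance, an affected child requires at least one affected parent, so the trait cannot be dominant.

recessive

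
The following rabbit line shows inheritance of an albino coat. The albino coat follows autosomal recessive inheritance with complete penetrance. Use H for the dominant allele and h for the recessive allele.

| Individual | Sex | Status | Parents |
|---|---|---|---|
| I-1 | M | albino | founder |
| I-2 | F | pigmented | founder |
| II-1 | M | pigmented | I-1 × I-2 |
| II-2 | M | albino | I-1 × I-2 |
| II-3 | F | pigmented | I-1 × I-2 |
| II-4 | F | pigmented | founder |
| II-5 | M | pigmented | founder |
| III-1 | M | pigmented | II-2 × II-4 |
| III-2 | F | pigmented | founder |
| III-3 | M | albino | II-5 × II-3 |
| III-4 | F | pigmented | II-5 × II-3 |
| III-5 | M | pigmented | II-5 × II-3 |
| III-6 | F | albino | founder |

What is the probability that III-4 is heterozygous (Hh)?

II-5 is pigmented so carries H and passed h to III-3 (hh), so II-5 is Hh.
II-3 is pigmented so carries H and received h from I-1 (hh), so II-3 is Hh.
Their cross gives offspring ratios 1/4 HH : 1/2 Hh : 1/4 hh. Conditioning on III-4 being pigmented, P(Hh) = 1/2 / 3/4 = 2/3.

2/3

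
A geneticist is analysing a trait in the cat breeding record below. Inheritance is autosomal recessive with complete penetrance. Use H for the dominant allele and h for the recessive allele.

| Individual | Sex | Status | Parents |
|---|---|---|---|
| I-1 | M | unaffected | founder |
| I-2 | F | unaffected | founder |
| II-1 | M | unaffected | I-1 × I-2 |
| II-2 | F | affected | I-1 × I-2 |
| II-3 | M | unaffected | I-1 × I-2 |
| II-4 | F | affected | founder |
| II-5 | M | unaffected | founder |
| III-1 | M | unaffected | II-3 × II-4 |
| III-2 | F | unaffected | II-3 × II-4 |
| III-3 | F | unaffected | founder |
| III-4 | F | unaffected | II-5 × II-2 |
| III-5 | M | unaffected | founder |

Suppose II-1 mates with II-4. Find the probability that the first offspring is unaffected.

2/3

I-1 is unaffected so carries H and passed h to II-2 (hh), so I-1 is Hh.
I-2 is unaffected so carries H and passed h to II-2 (hh), so I-2 is Hh.
II-1 is an unaffected offspring of I-1 (Hh) × I-2 (Hh), whose cross gives 1/4 HH : 1/2 Hh : 1/4 hh; conditioning on being unaffected, II-1 is HH with probability 1/3, Hh with probability 2/3.
II-4 is affected, so II-4 is hh.
Summing over parental genotype combinations, P(offspring is unaffected) = 1/3·1 + 2/3·1/2 = 2/3.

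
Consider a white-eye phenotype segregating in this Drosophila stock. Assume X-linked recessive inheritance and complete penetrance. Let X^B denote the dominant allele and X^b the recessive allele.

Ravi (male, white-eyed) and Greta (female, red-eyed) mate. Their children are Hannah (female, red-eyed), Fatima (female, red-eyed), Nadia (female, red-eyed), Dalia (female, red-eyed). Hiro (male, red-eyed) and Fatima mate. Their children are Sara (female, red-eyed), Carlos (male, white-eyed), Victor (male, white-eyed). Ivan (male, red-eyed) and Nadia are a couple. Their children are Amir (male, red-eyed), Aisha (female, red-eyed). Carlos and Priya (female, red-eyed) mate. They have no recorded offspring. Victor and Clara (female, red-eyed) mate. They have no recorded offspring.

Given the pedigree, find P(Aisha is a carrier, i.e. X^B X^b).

1/2

Ivan is red-eyed, so Ivan is X^B Y.
Nadia is red-eyed so carries B and received b from Ravi (X^b Y), so Nadia is X^B X^b.
Their cross gives offspring ratios 1/2 X^B X^B : 1/2 X^B X^b. Conditioning on Aisha being red-eyed, P(X^B X^b) = 1/2 / 1 = 1/2.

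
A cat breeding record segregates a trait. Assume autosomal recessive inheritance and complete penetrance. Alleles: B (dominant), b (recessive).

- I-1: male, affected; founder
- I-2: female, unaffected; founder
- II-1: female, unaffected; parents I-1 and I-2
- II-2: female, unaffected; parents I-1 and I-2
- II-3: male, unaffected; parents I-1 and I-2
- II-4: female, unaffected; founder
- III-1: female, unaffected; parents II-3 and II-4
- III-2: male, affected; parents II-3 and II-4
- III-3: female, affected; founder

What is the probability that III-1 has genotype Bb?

2/3

II-3 is unaffected so carries B and received b from I-1 (bb), so II-3 is Bb.
II-4 is unaffected so carries B and passed b to III-2 (bb), so II-4 is Bb.
Their cross gives offspring ratios 1/4 BB : 1/2 Bb : 1/4 bb. Conditioning on III-1 being unaffected, P(Bb) = 1/2 / 3/4 = 2/3.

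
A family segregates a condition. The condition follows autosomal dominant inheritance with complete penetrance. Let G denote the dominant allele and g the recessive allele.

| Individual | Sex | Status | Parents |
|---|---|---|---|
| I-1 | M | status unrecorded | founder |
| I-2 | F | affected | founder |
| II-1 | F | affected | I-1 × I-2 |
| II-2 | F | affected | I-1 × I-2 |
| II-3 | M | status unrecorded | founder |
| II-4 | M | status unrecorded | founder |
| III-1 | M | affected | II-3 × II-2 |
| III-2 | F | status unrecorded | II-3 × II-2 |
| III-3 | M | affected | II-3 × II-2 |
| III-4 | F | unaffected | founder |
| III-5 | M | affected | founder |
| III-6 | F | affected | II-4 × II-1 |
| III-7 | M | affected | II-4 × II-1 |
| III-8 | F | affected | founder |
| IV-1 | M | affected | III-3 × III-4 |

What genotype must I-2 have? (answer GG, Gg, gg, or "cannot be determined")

cannot be determined

I-2's phenotype allows GG or Gg, and no parent or child forces a single allele at both positions; consistent genotype assignments exist with I-2 as GG or Gg.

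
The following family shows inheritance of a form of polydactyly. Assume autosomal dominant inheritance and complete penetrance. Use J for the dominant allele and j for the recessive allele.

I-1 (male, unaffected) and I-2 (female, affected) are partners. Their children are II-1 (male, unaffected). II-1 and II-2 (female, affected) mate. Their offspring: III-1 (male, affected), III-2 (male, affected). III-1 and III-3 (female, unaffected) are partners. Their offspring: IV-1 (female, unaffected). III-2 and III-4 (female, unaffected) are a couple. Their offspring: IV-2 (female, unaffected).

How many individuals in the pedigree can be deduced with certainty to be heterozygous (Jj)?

Obligate heterozygotes: I-2 is affected so carries J and passed j to II-1 (jj), so I-2 is Jj; III-1 is affected so carries J and received j from II-1 (jj), so III-1 is Jj; III-2 is affected so carries J and received j from II-1 (jj), so III-2 is Jj.
Every other individual is either homozygous by phenotype or has at least one consistent homozygous assignment, so the count is 3.

3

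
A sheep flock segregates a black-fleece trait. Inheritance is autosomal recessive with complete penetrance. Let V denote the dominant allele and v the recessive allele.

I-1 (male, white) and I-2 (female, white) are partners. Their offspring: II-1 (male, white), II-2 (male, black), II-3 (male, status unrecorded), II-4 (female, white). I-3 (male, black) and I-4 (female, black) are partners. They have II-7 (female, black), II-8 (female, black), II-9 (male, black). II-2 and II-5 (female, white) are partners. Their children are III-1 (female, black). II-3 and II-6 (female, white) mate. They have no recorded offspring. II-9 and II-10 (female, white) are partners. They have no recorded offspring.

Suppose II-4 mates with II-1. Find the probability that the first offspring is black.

I-1 is white so carries V and passed v to II-2 (vv), so I-1 is Vv.
I-2 is white so carries V and passed v to II-2 (vv), so I-2 is Vv.
II-4 is a white offspring of I-1 (Vv) × I-2 (Vv), whose cross gives 1/4 VV : 1/2 Vv : 1/4 vv; conditioning on being white, II-4 is VV with probability 1/3, Vv with probability 2/3.
II-1 is a white offspring of I-1 (Vv) × I-2 (Vv), whose cross gives 1/4 VV : 1/2 Vv : 1/4 vv; conditioning on being white, II-1 is VV with probability 1/3, Vv with probability 2/3.
Summing over parental genotype combinations, P(offspring is black) = 4/9·1/4 = 1/9.

1/9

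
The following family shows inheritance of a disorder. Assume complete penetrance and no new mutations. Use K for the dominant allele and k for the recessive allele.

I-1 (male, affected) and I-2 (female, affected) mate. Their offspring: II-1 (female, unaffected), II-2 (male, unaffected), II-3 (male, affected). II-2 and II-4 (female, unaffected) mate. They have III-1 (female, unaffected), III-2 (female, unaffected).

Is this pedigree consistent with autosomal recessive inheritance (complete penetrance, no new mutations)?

Under autosomal recessive, II-1 (unaffected, female) cannot arise from I-1 (affected) × I-2 (affected).

No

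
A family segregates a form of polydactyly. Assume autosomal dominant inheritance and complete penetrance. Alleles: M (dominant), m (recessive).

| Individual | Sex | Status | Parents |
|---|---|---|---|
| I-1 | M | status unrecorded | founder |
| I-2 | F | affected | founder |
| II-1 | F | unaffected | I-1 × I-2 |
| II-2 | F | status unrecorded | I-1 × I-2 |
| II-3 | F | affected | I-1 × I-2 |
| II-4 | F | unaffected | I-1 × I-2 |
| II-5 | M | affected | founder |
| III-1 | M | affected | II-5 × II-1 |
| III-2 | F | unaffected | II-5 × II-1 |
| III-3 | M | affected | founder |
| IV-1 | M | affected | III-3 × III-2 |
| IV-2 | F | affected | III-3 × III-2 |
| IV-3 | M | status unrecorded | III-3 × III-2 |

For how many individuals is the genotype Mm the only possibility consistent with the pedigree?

5

Obligate heterozygotes: I-2 is affected so carries M and passed m to II-1 (mm), so I-2 is Mm; II-5 is affected so carries M and passed m to III-2 (mm), so II-5 is Mm; III-1 is affected so carries M and received m from II-1 (mm), so III-1 is Mm; IV-1 is affected so carries M and received m from III-2 (mm), so IV-1 is Mm; IV-2 is affected so carries M and received m from III-2 (mm), so IV-2 is Mm.
Every other individual is either homozygous by phenotype or has at least one consistent homozygous assignment, so the count is 5.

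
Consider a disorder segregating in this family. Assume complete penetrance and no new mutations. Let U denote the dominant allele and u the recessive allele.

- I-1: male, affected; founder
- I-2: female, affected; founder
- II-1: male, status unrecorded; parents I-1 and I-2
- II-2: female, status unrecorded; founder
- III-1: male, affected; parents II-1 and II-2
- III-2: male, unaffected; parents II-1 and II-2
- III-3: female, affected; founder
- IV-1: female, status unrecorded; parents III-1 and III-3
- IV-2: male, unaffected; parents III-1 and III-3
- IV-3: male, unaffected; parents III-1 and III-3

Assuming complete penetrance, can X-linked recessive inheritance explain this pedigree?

Under X-linked recessive, IV-2 (unaffected, male) cannot arise from III-1 (affected) × III-3 (affected).

No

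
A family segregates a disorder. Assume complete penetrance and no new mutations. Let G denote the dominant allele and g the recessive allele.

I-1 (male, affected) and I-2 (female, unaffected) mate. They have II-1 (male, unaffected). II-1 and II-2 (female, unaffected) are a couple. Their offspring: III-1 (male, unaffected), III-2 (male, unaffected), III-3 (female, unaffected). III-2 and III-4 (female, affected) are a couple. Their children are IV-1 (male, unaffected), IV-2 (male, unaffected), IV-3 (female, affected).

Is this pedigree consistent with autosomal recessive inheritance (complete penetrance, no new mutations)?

A consistent assignment under autosomal recessive exists: I-1 gg, I-2 GG, II-1 Gg, II-2 GG, III-1 GG, III-2 Gg, III-3 GG, III-4 gg, IV-1 Gg, IV-2 Gg, IV-3 gg.
In this assignment every recorded phenotype matches its genotype and every non-founder's genotype is obtainable from its parents' genotypes, so the pedigree is consistent.

Yes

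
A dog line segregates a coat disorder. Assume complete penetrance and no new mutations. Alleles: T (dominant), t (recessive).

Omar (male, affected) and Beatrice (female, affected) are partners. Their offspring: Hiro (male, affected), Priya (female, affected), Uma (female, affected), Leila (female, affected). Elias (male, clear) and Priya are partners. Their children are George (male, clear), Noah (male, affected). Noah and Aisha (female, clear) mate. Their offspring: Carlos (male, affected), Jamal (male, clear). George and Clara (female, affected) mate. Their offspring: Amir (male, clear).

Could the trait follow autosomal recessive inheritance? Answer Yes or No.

A consistent assignment under autosomal recessive exists: Omar tt, Beatrice tt, Hiro tt, Priya tt, Uma tt, Leila tt, Elias Tt, George Tt, Noah tt, Aisha Tt, Clara tt, Carlos tt, Jamal Tt, Amir Tt.
In this assignment every recorded phenotype matches its genotype and every non-founder's genotype is obtainable from its parents' genotypes, so the pedigree is consistent.

Yes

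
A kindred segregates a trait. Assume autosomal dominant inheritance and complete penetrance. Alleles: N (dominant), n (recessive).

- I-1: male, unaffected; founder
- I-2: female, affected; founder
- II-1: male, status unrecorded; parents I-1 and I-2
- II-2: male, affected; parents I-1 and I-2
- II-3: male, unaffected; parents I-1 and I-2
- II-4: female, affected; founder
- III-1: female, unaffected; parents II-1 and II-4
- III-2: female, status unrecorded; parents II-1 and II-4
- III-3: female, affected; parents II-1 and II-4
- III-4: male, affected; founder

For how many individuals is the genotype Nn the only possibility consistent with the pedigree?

3

Obligate heterozygotes: I-2 is affected so carries N and passed n to II-3 (nn), so I-2 is Nn; II-2 is affected so carries N and received n from I-1 (nn), so II-2 is Nn; II-4 is affected so carries N and passed n to III-1 (nn), so II-4 is Nn.
Every other individual is either homozygous by phenotype or has at least one consistent homozygous assignment, so the count is 3.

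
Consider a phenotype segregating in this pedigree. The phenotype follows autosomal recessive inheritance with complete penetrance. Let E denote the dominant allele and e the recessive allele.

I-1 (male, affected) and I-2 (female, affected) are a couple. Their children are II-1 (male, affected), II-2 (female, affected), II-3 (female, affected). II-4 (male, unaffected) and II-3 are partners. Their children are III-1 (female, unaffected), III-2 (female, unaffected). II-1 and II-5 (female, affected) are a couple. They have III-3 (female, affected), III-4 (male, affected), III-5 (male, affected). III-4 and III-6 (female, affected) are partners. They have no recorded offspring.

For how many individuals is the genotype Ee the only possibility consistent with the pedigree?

Obligate heterozygotes: III-1 is unaffected so carries E and received e from II-3 (ee), so III-1 is Ee; III-2 is unaffected so carries E and received e from II-3 (ee), so III-2 is Ee.
Every other individual is either homozygous by phenotype or has at least one consistent homozygous assignment, so the count is 2.

2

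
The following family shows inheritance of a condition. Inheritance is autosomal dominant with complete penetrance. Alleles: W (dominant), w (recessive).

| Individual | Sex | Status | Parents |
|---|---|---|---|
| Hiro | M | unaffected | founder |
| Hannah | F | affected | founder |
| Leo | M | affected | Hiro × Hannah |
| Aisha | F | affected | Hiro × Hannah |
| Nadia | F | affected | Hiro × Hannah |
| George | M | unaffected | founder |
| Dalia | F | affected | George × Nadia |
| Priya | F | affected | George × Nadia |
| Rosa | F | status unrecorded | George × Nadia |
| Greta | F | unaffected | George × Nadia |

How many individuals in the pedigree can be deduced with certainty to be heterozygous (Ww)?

5

Obligate heterozygotes: Leo is affected so carries W and received w from Hiro (ww), so Leo is Ww; Aisha is affected so carries W and received w from Hiro (ww), so Aisha is Ww; Nadia is affected so carries W and received w from Hiro (ww), so Nadia is Ww; Dalia is affected so carries W and received w from George (ww), so Dalia is Ww; Priya is affected so carries W and received w from George (ww), so Priya is Ww.
Every other individual is either homozygous by phenotype or has at least one consistent homozygous assignment, so the count is 5.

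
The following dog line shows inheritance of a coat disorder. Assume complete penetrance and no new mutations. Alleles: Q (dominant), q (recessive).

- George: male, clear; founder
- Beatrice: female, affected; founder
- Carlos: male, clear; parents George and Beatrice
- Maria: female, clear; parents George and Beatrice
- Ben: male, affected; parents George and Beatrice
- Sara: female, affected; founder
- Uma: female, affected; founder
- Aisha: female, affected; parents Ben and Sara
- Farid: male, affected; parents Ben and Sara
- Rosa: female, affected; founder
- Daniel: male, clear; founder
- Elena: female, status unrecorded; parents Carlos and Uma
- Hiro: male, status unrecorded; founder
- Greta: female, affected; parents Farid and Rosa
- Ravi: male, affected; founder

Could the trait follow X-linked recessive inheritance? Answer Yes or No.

No

Under X-linked recessive, Carlos (clear, male) cannot arise from George (clear) × Beatrice (affected).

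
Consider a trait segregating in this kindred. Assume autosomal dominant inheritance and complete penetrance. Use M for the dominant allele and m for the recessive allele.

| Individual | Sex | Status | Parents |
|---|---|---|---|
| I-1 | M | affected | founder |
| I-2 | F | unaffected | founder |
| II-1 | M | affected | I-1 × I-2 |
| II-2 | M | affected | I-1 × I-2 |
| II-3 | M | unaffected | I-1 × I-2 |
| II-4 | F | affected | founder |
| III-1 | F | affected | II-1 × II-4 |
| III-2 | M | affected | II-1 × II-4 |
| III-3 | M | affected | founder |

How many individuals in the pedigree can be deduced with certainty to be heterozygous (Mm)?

3

Obligate heterozygotes: I-1 is affected so carries M and passed m to II-3 (mm), so I-1 is Mm; II-1 is affected so carries M and received m from I-2 (mm), so II-1 is Mm; II-2 is affected so carries M and received m from I-2 (mm), so II-2 is Mm.
Every other individual is either homozygous by phenotype or has at least one consistent homozygous assignment, so the count is 3.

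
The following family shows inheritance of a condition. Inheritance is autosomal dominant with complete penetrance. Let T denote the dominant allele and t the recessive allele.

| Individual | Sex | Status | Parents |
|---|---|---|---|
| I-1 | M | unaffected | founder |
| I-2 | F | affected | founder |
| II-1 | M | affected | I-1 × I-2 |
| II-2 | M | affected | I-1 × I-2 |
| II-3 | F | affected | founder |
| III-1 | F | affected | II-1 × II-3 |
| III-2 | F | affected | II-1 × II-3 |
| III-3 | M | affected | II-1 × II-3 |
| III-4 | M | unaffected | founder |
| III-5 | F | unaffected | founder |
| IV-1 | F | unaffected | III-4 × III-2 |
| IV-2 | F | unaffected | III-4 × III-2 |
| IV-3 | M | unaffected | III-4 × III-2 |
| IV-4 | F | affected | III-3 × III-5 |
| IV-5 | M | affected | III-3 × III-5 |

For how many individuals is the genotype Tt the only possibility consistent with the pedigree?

Obligate heterozygotes: II-1 is affected so carries T and received t from I-1 (tt), so II-1 is Tt; II-2 is affected so carries T and received t from I-1 (tt), so II-2 is Tt; III-2 is affected so carries T and passed t to IV-1 (tt), so III-2 is Tt; IV-4 is affected so carries T and received t from III-5 (tt), so IV-4 is Tt; IV-5 is affected so carries T and received t from III-5 (tt), so IV-5 is Tt.
Every other individual is either homozygous by phenotype or has at least one consistent homozygous assignment, so the count is 5.

5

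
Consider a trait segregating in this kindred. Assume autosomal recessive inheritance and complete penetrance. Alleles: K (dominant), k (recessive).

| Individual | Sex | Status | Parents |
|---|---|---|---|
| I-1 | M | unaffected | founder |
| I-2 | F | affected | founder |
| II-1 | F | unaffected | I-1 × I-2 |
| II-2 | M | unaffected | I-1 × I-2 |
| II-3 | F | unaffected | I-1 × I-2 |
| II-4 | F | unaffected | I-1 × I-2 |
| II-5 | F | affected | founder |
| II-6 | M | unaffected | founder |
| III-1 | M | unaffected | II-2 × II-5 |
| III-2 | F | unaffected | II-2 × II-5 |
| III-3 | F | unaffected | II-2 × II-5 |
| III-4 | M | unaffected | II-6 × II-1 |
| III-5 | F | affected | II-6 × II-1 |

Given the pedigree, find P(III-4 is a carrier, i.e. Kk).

II-6 is unaffected so carries K and passed k to III-5 (kk), so II-6 is Kk.
II-1 is unaffected so carries K and received k from I-2 (kk), so II-1 is Kk.
Their cross gives offspring ratios 1/4 KK : 1/2 Kk : 1/4 kk. Conditioning on III-4 being unaffected, P(Kk) = 1/2 / 3/4 = 2/3.

2/3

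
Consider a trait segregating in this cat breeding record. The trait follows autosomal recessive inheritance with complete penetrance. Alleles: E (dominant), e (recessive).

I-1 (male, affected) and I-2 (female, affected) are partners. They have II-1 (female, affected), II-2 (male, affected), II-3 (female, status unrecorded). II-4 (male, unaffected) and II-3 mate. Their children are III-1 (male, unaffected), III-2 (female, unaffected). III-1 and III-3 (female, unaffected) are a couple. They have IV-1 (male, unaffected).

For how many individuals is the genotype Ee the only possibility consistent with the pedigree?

2

Obligate heterozygotes: III-1 is unaffected so carries E and received e from II-3 (ee), so III-1 is Ee; III-2 is unaffected so carries E and received e from II-3 (ee), so III-2 is Ee.
Every other individual is either homozygous by phenotype or has at least one consistent homozygous assignment, so the count is 2.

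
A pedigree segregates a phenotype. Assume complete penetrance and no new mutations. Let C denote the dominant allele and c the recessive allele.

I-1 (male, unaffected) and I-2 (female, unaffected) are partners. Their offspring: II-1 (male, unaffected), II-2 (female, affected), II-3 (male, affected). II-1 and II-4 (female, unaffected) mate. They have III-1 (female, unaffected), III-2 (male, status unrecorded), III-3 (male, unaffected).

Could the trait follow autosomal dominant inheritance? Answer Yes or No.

Under autosomal dominant, II-2 (affected, female) cannot arise from I-1 (unaffected) × I-2 (unaffected).

No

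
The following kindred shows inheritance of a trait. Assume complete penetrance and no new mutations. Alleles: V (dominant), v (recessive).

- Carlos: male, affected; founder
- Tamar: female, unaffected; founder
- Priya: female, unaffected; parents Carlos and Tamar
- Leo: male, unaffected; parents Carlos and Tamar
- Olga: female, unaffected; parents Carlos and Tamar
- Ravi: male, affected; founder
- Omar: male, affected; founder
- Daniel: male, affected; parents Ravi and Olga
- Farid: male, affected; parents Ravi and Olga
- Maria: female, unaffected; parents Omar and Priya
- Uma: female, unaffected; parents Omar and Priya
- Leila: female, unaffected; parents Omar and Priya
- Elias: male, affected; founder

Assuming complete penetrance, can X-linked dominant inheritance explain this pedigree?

Under X-linked dominant, Priya (unaffected, female) cannot arise from Carlos (affected) × Tamar (unaffected).

No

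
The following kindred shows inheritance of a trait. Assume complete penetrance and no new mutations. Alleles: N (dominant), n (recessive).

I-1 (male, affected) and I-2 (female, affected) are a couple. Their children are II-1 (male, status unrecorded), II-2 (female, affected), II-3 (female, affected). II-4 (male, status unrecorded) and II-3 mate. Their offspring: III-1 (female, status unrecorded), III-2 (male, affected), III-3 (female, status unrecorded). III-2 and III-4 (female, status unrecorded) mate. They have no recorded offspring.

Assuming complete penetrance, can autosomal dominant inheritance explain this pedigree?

A consistent assignment under autosomal dominant exists: I-1 NN, I-2 NN, II-1 NN, II-2 NN, II-3 NN, II-4 NN, III-1 NN, III-2 NN, III-3 NN, III-4 NN.
In this assignment every recorded phenotype matches its genotype and every non-founder's genotype is obtainable from its parents' genotypes, so the pedigree is consistent.

Yes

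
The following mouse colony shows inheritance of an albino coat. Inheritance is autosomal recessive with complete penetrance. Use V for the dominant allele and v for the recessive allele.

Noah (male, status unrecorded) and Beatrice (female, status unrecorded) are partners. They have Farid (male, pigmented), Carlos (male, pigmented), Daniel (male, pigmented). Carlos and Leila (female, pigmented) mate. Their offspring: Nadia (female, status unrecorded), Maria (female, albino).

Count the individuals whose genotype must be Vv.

Obligate heterozygotes: Carlos is pigmented so carries V and passed v to Maria (vv), so Carlos is Vv; Leila is pigmented so carries V and passed v to Maria (vv), so Leila is Vv.
Every other individual is either homozygous by phenotype or has at least one consistent homozygous assignment, so the count is 2.

2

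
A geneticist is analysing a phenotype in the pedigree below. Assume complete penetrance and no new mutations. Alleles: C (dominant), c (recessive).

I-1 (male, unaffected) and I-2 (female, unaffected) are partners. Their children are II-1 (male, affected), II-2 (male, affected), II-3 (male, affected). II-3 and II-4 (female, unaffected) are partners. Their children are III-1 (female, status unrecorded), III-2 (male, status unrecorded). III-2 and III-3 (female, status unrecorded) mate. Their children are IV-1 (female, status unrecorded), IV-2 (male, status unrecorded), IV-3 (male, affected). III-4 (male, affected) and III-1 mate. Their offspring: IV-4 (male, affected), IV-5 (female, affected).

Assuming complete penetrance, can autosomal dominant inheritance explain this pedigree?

Under autosomal dominant, II-1 (affected, male) cannot arise from I-1 (unaffected) × I-2 (unaffected).

No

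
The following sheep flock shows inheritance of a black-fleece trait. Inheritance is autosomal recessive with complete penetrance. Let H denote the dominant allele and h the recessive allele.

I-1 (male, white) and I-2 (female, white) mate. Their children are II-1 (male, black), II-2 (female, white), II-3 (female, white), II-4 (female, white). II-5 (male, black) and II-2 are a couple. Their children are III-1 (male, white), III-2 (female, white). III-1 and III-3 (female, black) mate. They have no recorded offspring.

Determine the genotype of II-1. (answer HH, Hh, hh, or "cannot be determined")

II-1 is black, so II-1 is hh.

hh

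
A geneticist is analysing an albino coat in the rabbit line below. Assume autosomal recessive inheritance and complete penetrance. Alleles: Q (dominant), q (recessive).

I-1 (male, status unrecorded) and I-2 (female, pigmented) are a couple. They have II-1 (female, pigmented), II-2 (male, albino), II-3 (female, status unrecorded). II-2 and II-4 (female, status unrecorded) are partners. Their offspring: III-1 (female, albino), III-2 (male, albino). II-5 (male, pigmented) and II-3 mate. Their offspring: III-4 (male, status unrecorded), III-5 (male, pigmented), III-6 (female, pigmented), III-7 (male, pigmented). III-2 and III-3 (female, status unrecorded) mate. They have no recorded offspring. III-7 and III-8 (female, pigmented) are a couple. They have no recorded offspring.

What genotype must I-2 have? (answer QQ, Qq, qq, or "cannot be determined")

From phenotype alone, I-2 is QQ or Qq.
I-2 is pigmented so carries Q and passed q to II-2 (qq), so I-2 is Qq.

Qq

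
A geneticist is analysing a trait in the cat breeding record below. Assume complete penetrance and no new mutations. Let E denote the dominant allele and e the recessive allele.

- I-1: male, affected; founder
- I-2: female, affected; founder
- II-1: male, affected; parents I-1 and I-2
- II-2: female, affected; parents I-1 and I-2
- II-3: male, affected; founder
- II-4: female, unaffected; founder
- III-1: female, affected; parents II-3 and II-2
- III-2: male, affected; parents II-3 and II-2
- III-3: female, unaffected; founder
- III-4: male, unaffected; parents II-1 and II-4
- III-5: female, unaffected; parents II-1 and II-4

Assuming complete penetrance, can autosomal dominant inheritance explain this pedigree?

A consistent assignment under autosomal dominant exists: I-1 EE, I-2 Ee, II-1 Ee, II-2 EE, II-3 EE, II-4 ee, III-1 EE, III-2 EE, III-3 ee, III-4 ee, III-5 ee.
In this assignment every recorded phenotype matches its genotype and every non-founder's genotype is obtainable from its parents' genotypes, so the pedigree is consistent.

Yes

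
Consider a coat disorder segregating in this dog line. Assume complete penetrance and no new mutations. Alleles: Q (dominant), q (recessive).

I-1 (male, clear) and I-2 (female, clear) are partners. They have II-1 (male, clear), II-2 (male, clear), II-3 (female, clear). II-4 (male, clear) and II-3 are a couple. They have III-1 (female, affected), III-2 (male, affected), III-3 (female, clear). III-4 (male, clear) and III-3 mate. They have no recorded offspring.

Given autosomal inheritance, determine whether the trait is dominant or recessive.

recessive

II-4 and II-3 are both clear yet have an affected child III-1. Under dominance, an affected child requires at least one affected parent, so the trait cannot be dominant.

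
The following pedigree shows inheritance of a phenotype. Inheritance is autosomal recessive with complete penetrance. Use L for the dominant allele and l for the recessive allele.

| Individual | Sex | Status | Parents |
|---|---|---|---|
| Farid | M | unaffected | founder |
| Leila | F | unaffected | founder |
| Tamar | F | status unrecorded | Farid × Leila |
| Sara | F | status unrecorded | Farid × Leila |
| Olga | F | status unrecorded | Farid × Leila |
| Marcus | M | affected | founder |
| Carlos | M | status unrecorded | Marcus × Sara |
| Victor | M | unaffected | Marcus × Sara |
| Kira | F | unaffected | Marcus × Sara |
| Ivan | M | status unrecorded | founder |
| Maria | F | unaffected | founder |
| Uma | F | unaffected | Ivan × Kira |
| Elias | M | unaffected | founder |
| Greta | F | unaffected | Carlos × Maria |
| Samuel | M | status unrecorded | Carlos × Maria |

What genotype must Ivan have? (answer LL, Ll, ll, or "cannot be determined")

Ivan's phenotype is unrecorded, and no parent or child forces a single allele at both positions; consistent genotype assignments exist with Ivan as LL or Ll or ll.

cannot be determined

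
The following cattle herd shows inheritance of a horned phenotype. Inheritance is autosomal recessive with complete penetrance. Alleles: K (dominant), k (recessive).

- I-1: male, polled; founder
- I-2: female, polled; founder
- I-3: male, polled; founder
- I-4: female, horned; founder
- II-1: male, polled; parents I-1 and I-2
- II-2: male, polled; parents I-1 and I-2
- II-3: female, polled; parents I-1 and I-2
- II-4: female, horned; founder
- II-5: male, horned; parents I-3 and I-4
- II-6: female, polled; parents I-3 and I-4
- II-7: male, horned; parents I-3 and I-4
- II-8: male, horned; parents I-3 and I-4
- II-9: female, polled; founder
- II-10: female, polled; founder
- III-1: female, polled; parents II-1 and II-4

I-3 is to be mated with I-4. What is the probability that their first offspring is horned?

1/2

I-3 is polled so carries K and passed k to II-5 (kk), so I-3 is Kk.
I-4 is horned, so I-4 is kk.
The cross gives 1/2 Kk : 1/2 kk, so P(offspring is horned) = 1/2.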